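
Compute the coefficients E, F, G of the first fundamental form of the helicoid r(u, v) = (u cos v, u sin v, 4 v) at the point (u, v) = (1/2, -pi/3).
E = 1;  F = 0;  G = 65/4

Partials: r_u = (cos(v), sin(v), 0), r_v = (-u*sin(v), u*cos(v), 4). As functions of (u, v):
  E = r_u · r_u = 1,
  F = r_u · r_v = 0,
  G = r_v · r_v = u^2 + 16.
Evaluating at (u, v) = (1/2, -pi/3): E = 1, F = 0, G = 65/4.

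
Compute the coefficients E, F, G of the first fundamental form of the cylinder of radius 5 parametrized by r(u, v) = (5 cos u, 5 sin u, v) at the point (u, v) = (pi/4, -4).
E = 25;  F = 0;  G = 1

Partials: r_u = (-5*sin(u), 5*cos(u), 0), r_v = (0, 0, 1). As functions of (u, v):
  E = r_u · r_u = 25,
  F = r_u · r_v = 0,
  G = r_v · r_v = 1.
Evaluating at (u, v) = (pi/4, -4): E = 25, F = 0, G = 1.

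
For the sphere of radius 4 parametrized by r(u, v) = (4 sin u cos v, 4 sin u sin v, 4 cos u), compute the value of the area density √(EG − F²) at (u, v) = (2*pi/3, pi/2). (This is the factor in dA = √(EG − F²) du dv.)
√(EG − F²)|_{(2*pi/3, pi/2)} = 8*sqrt(3)

E = 16, F = 0, G = 16*sin(u)^2, so EG − F² = 256*sin(u)^2. Taking the positive square root: √(EG − F²) = 16*Abs(sin(u)). At (u, v) = (2*pi/3, pi/2): 8*sqrt(3).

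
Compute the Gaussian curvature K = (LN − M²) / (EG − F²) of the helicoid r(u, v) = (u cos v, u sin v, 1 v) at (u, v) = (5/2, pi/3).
K = -16/841

Coefficients of the first fundamental form: E = 1, F = 0, G = u^2 + 1.
Coefficients of the second fundamental form: L = 0, M = -1/sqrt(u^2 + 1), N = 0.
Assemble K = (LN − M²)/(EG − F²) = -1/(u^2 + 1)^2. At (u, v) = (5/2, pi/3): K = -16/841.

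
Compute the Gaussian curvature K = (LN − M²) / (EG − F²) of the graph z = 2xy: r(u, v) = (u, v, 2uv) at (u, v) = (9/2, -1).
K = -1/1849

Coefficients of the first fundamental form: E = 4*v^2 + 1, F = 4*u*v, G = 4*u^2 + 1.
Coefficients of the second fundamental form: L = 0, M = 2/sqrt(4*u^2 + 4*v^2 + 1), N = 0.
Assemble K = (LN − M²)/(EG − F²) = -4/(16*u^4 + 32*u^2*v^2 + 8*u^2 + 16*v^4 + 8*v^2 + 1). At (u, v) = (9/2, -1): K = -1/1849.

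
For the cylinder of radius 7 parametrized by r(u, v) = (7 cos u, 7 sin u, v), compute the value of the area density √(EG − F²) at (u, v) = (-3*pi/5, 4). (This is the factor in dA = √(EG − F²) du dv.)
√(EG − F²)|_{(-3*pi/5, 4)} = 7

E = 49, F = 0, G = 1, so EG − F² = 49. Taking the positive square root: √(EG − F²) = 7. At (u, v) = (-3*pi/5, 4): 7.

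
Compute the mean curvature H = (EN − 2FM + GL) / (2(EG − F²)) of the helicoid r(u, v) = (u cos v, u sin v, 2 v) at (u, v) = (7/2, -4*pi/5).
H = 0

With E = 1, F = 0, G = u^2 + 4, L = 0, M = -2/sqrt(u^2 + 4), N = 0, assemble
  H = (EN − 2FM + GL) / (2(EG − F²)) = 0.
At (u, v) = (7/2, -4*pi/5): H = 0.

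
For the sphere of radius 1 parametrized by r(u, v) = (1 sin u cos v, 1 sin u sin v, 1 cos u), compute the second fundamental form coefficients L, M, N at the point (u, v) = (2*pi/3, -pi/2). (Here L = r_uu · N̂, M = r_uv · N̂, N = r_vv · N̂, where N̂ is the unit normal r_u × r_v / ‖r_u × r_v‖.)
L = -1;  M = 0;  N = -3/4

Compute the unit normal N̂(u, v) = (sin(u)^2*cos(v)/Abs(sin(u)), sin(u)^2*sin(v)/Abs(sin(u)), sin(2*u)/(2*Abs(sin(u)))), and the second partials r_uu, r_uv, r_vv. Take dot products:
  L(u, v) = r_uu · N̂ = -sin(u)/Abs(sin(u)),
  M(u, v) = r_uv · N̂ = 0,
  N(u, v) = r_vv · N̂ = -sin(u)^3/Abs(sin(u)).
Evaluating at (u, v) = (2*pi/3, -pi/2):
  L = -1, M = 0, N = -3/4.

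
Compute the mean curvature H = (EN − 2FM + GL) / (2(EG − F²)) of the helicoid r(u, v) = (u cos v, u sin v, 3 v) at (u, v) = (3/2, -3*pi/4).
H = 0

With E = 1, F = 0, G = u^2 + 9, L = 0, M = -3/sqrt(u^2 + 9), N = 0, assemble
  H = (EN − 2FM + GL) / (2(EG − F²)) = 0.
At (u, v) = (3/2, -3*pi/4): H = 0.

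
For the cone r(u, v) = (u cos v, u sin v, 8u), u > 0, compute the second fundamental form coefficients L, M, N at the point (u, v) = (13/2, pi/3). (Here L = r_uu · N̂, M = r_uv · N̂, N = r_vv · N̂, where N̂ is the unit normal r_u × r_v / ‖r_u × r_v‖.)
L = 0;  M = 0;  N = 4*sqrt(65)/5

Compute the unit normal N̂(u, v) = (-8*sqrt(65)*u*cos(v)/(65*Abs(u)), -8*sqrt(65)*u*sin(v)/(65*Abs(u)), sqrt(65)*u/(65*Abs(u))), and the second partials r_uu, r_uv, r_vv. Take dot products:
  L(u, v) = r_uu · N̂ = 0,
  M(u, v) = r_uv · N̂ = 0,
  N(u, v) = r_vv · N̂ = 8*sqrt(65)*u^2/(65*Abs(u)).
Evaluating at (u, v) = (13/2, pi/3):
  L = 0, M = 0, N = 4*sqrt(65)/5.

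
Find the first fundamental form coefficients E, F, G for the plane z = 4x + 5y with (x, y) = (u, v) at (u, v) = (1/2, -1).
E = 17;  F = 20;  G = 26

Partials: r_u = (1, 0, 4), r_v = (0, 1, 5). As functions of (u, v):
  E = r_u · r_u = 17,
  F = r_u · r_v = 20,
  G = r_v · r_v = 26.
Evaluating at (u, v) = (1/2, -1): E = 17, F = 20, G = 26.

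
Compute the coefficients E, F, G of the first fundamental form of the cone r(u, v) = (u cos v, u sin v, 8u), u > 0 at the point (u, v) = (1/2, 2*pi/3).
E = 65;  F = 0;  G = 1/4

Partials: r_u = (cos(v), sin(v), 8), r_v = (-u*sin(v), u*cos(v), 0). As functions of (u, v):
  E = r_u · r_u = 65,
  F = r_u · r_v = 0,
  G = r_v · r_v = u^2.
Evaluating at (u, v) = (1/2, 2*pi/3): E = 65, F = 0, G = 1/4.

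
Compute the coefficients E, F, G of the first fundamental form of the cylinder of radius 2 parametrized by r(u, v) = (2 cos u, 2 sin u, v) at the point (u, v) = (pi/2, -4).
E = 4;  F = 0;  G = 1

Partials: r_u = (-2*sin(u), 2*cos(u), 0), r_v = (0, 0, 1). As functions of (u, v):
  E = r_u · r_u = 4,
  F = r_u · r_v = 0,
  G = r_v · r_v = 1.
Evaluating at (u, v) = (pi/2, -4): E = 4, F = 0, G = 1.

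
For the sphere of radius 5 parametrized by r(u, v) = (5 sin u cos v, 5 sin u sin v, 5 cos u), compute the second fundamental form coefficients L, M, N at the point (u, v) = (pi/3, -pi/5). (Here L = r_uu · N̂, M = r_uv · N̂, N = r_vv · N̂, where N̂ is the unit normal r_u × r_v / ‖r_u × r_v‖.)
L = -5;  M = 0;  N = -15/4

Compute the unit normal N̂(u, v) = (sin(u)^2*cos(v)/Abs(sin(u)), sin(u)^2*sin(v)/Abs(sin(u)), sin(2*u)/(2*Abs(sin(u)))), and the second partials r_uu, r_uv, r_vv. Take dot products:
  L(u, v) = r_uu · N̂ = -5*sin(u)/Abs(sin(u)),
  M(u, v) = r_uv · N̂ = 0,
  N(u, v) = r_vv · N̂ = -5*sin(u)^3/Abs(sin(u)).
Evaluating at (u, v) = (pi/3, -pi/5):
  L = -5, M = 0, N = -15/4.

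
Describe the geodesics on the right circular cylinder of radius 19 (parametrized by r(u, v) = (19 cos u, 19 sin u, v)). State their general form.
The cylinder is flat (K = 0) and locally isometric to the plane via the development (u, v) ↦ (19 u, v). Geodesics are the pre-images of straight lines: circles (v constant), vertical lines (u constant), and helices (v = c · u + d) for constants c, d.

A right cylinder has E = 19², F = 0, G = 1, so EG − F² = 19², and L = −19, M = N = 0, giving K = (LN − M²)/(EG − F²) = 0 everywhere. A flat surface is locally isometric to the Euclidean plane via the map (u, v) ↦ (19 u, v). Straight lines in the (x̃, ỹ) plane pull back to: (a) horizontal circles (v = const), (b) vertical generators (u = const), and (c) helices (19 u tan θ = v, i.e. v = c · u + d).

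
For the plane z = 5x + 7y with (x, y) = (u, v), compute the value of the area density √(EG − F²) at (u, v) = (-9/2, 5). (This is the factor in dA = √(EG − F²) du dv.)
√(EG − F²)|_{(-9/2, 5)} = 5*sqrt(3)

E = 26, F = 35, G = 50, so EG − F² = 75. Taking the positive square root: √(EG − F²) = 5*sqrt(3). At (u, v) = (-9/2, 5): 5*sqrt(3).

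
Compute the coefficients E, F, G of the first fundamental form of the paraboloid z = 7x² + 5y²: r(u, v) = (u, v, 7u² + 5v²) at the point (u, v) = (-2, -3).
E = 785;  F = 840;  G = 901

Partials: r_u = (1, 0, 14*u), r_v = (0, 1, 10*v). As functions of (u, v):
  E = r_u · r_u = 196*u^2 + 1,
  F = r_u · r_v = 140*u*v,
  G = r_v · r_v = 100*v^2 + 1.
Evaluating at (u, v) = (-2, -3): E = 785, F = 840, G = 901.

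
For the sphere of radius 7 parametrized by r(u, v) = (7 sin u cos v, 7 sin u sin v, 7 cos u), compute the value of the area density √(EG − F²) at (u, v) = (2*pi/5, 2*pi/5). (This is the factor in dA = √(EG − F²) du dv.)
√(EG − F²)|_{(2*pi/5, 2*pi/5)} = 49*sqrt(2*sqrt(5) + 10)/4

E = 49, F = 0, G = 49*sin(u)^2, so EG − F² = 2401*sin(u)^2. Taking the positive square root: √(EG − F²) = 49*Abs(sin(u)). At (u, v) = (2*pi/5, 2*pi/5): 49*sqrt(2*sqrt(5) + 10)/4.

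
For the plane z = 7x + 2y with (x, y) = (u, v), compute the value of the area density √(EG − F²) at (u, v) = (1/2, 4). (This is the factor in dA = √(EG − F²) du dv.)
√(EG − F²)|_{(1/2, 4)} = 3*sqrt(6)

E = 50, F = 14, G = 5, so EG − F² = 54. Taking the positive square root: √(EG − F²) = 3*sqrt(6). At (u, v) = (1/2, 4): 3*sqrt(6).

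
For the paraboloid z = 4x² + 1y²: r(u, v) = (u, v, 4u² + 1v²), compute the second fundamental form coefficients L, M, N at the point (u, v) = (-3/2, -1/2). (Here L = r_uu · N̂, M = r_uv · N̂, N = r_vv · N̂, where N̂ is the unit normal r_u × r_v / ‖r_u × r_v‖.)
L = 4*sqrt(146)/73;  M = 0;  N = sqrt(146)/73

Compute the unit normal N̂(u, v) = (-8*u/sqrt(64*u^2 + 4*v^2 + 1), -2*v/sqrt(64*u^2 + 4*v^2 + 1), 1/sqrt(64*u^2 + 4*v^2 + 1)), and the second partials r_uu, r_uv, r_vv. Take dot products:
  L(u, v) = r_uu · N̂ = 8/sqrt(64*u^2 + 4*v^2 + 1),
  M(u, v) = r_uv · N̂ = 0,
  N(u, v) = r_vv · N̂ = 2/sqrt(64*u^2 + 4*v^2 + 1).
Evaluating at (u, v) = (-3/2, -1/2):
  L = 4*sqrt(146)/73, M = 0, N = sqrt(146)/73.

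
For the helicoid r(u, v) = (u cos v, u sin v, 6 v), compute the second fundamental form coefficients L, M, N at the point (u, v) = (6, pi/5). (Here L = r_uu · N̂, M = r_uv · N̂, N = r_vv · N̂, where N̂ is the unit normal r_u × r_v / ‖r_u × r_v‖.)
L = 0;  M = -sqrt(2)/2;  N = 0

Compute the unit normal N̂(u, v) = (6*sin(v)/sqrt(u^2 + 36), -6*cos(v)/sqrt(u^2 + 36), u/sqrt(u^2 + 36)), and the second partials r_uu, r_uv, r_vv. Take dot products:
  L(u, v) = r_uu · N̂ = 0,
  M(u, v) = r_uv · N̂ = -6/sqrt(u^2 + 36),
  N(u, v) = r_vv · N̂ = 0.
Evaluating at (u, v) = (6, pi/5):
  L = 0, M = -sqrt(2)/2, N = 0.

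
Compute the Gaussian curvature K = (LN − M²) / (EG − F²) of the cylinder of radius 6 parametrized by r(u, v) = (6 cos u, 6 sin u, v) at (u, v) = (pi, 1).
K = 0

Coefficients of the first fundamental form: E = 36, F = 0, G = 1.
Coefficients of the second fundamental form: L = -6, M = 0, N = 0.
Assemble K = (LN − M²)/(EG − F²) = 0. At (u, v) = (pi, 1): K = 0.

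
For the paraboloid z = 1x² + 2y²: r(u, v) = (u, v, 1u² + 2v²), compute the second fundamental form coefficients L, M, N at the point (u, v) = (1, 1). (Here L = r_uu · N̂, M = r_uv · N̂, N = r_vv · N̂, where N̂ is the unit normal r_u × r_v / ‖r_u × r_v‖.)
L = 2*sqrt(21)/21;  M = 0;  N = 4*sqrt(21)/21

Compute the unit normal N̂(u, v) = (-2*u/sqrt(4*u^2 + 16*v^2 + 1), -4*v/sqrt(4*u^2 + 16*v^2 + 1), 1/sqrt(4*u^2 + 16*v^2 + 1)), and the second partials r_uu, r_uv, r_vv. Take dot products:
  L(u, v) = r_uu · N̂ = 2/sqrt(4*u^2 + 16*v^2 + 1),
  M(u, v) = r_uv · N̂ = 0,
  N(u, v) = r_vv · N̂ = 4/sqrt(4*u^2 + 16*v^2 + 1).
Evaluating at (u, v) = (1, 1):
  L = 2*sqrt(21)/21, M = 0, N = 4*sqrt(21)/21.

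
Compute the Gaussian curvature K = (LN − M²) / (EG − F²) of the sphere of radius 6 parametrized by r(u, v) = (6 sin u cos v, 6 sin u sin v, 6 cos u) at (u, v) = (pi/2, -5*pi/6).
K = 1/36

Coefficients of the first fundamental form: E = 36, F = 0, G = 36*sin(u)^2.
Coefficients of the second fundamental form: L = -6*sin(u)/Abs(sin(u)), M = 0, N = -6*sin(u)^3/Abs(sin(u)).
Assemble K = (LN − M²)/(EG − F²) = 1/36. At (u, v) = (pi/2, -5*pi/6): K = 1/36.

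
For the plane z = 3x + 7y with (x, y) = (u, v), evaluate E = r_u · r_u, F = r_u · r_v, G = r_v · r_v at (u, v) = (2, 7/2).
E = 10;  F = 21;  G = 50

Partials: r_u = (1, 0, 3), r_v = (0, 1, 7). As functions of (u, v):
  E = r_u · r_u = 10,
  F = r_u · r_v = 21,
  G = r_v · r_v = 50.
Evaluating at (u, v) = (2, 7/2): E = 10, F = 21, G = 50.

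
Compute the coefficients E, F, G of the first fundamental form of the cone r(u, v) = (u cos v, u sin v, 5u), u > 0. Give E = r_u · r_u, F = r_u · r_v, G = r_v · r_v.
E = 26;  F = 0;  G = u^2

Compute partials: r_u = (cos(v), sin(v), 5), r_v = (-u*sin(v), u*cos(v), 0). Then
  E = r_u · r_u = 26,
  F = r_u · r_v = 0,
  G = r_v · r_v = u^2.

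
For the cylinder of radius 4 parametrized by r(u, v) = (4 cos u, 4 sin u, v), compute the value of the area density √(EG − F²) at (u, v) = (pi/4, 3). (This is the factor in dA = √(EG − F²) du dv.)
√(EG − F²)|_{(pi/4, 3)} = 4

E = 16, F = 0, G = 1, so EG − F² = 16. Taking the positive square root: √(EG − F²) = 4. At (u, v) = (pi/4, 3): 4.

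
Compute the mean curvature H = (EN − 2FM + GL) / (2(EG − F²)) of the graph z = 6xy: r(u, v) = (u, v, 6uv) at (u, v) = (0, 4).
H = 0

With E = 36*v^2 + 1, F = 36*u*v, G = 36*u^2 + 1, L = 0, M = 6/sqrt(36*u^2 + 36*v^2 + 1), N = 0, assemble
  H = (EN − 2FM + GL) / (2(EG − F²)) = -216*u*v/(36*u^2 + 36*v^2 + 1)^(3/2).
At (u, v) = (0, 4): H = 0.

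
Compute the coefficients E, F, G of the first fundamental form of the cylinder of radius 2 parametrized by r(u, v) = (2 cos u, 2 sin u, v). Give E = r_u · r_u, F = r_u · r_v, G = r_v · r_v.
E = 4;  F = 0;  G = 1

Compute partials: r_u = (-2*sin(u), 2*cos(u), 0), r_v = (0, 0, 1). Then
  E = r_u · r_u = 4,
  F = r_u · r_v = 0,
  G = r_v · r_v = 1.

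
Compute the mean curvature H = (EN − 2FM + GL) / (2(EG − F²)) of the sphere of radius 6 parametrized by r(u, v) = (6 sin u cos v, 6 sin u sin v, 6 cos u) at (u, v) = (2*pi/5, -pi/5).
H = -1/6

With E = 36, F = 0, G = 36*sin(u)^2, L = -6*sin(u)/Abs(sin(u)), M = 0, N = -6*sin(u)^3/Abs(sin(u)), assemble
  H = (EN − 2FM + GL) / (2(EG − F²)) = -sin(u)/(6*Abs(sin(u))).
At (u, v) = (2*pi/5, -pi/5): H = -1/6.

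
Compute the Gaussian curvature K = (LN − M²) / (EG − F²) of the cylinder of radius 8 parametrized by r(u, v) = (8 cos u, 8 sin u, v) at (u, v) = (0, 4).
K = 0

Coefficients of the first fundamental form: E = 64, F = 0, G = 1.
Coefficients of the second fundamental form: L = -8, M = 0, N = 0.
Assemble K = (LN − M²)/(EG − F²) = 0. At (u, v) = (0, 4): K = 0.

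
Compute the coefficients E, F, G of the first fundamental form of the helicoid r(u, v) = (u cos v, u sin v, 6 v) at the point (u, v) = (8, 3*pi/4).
E = 1;  F = 0;  G = 100

Partials: r_u = (cos(v), sin(v), 0), r_v = (-u*sin(v), u*cos(v), 6). As functions of (u, v):
  E = r_u · r_u = 1,
  F = r_u · r_v = 0,
  G = r_v · r_v = u^2 + 36.
Evaluating at (u, v) = (8, 3*pi/4): E = 1, F = 0, G = 100.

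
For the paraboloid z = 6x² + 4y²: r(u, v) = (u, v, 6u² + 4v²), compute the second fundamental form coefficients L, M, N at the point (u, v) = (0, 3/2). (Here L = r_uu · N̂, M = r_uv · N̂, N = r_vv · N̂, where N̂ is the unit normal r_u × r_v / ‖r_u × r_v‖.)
L = 12*sqrt(145)/145;  M = 0;  N = 8*sqrt(145)/145

Compute the unit normal N̂(u, v) = (-12*u/sqrt(144*u^2 + 64*v^2 + 1), -8*v/sqrt(144*u^2 + 64*v^2 + 1), 1/sqrt(144*u^2 + 64*v^2 + 1)), and the second partials r_uu, r_uv, r_vv. Take dot products:
  L(u, v) = r_uu · N̂ = 12/sqrt(144*u^2 + 64*v^2 + 1),
  M(u, v) = r_uv · N̂ = 0,
  N(u, v) = r_vv · N̂ = 8/sqrt(144*u^2 + 64*v^2 + 1).
Evaluating at (u, v) = (0, 3/2):
  L = 12*sqrt(145)/145, M = 0, N = 8*sqrt(145)/145.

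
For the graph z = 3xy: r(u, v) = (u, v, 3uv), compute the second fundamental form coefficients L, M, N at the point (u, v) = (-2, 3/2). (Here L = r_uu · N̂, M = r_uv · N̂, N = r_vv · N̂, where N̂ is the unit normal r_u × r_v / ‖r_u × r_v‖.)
L = 0;  M = 6*sqrt(229)/229;  N = 0

Compute the unit normal N̂(u, v) = (-3*v/sqrt(9*u^2 + 9*v^2 + 1), -3*u/sqrt(9*u^2 + 9*v^2 + 1), 1/sqrt(9*u^2 + 9*v^2 + 1)), and the second partials r_uu, r_uv, r_vv. Take dot products:
  L(u, v) = r_uu · N̂ = 0,
  M(u, v) = r_uv · N̂ = 3/sqrt(9*u^2 + 9*v^2 + 1),
  N(u, v) = r_vv · N̂ = 0.
Evaluating at (u, v) = (-2, 3/2):
  L = 0, M = 6*sqrt(229)/229, N = 0.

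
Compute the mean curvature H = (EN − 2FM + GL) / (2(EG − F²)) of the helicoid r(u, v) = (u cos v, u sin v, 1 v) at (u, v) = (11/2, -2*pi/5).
H = 0

With E = 1, F = 0, G = u^2 + 1, L = 0, M = -1/sqrt(u^2 + 1), N = 0, assemble
  H = (EN − 2FM + GL) / (2(EG − F²)) = 0.
At (u, v) = (11/2, -2*pi/5): H = 0.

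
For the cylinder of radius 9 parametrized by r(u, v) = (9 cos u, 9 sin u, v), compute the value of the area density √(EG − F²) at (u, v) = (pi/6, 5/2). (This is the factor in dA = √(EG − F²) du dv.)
√(EG − F²)|_{(pi/6, 5/2)} = 9

E = 81, F = 0, G = 1, so EG − F² = 81. Taking the positive square root: √(EG − F²) = 9. At (u, v) = (pi/6, 5/2): 9.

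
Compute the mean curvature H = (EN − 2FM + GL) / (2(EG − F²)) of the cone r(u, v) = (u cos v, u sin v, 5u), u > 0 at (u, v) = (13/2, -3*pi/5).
H = 5*sqrt(26)/338

With E = 26, F = 0, G = u^2, L = 0, M = 0, N = 5*sqrt(26)*u^2/(26*Abs(u)), assemble
  H = (EN − 2FM + GL) / (2(EG − F²)) = 5*sqrt(26)/(52*Abs(u)).
At (u, v) = (13/2, -3*pi/5): H = 5*sqrt(26)/338.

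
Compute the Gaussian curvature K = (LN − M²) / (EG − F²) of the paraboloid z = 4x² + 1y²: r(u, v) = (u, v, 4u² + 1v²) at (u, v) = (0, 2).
K = 16/289

Coefficients of the first fundamental form: E = 64*u^2 + 1, F = 16*u*v, G = 4*v^2 + 1.
Coefficients of the second fundamental form: L = 8/sqrt(64*u^2 + 4*v^2 + 1), M = 0, N = 2/sqrt(64*u^2 + 4*v^2 + 1).
Assemble K = (LN − M²)/(EG − F²) = 16/(4096*u^4 + 512*u^2*v^2 + 128*u^2 + 16*v^4 + 8*v^2 + 1). At (u, v) = (0, 2): K = 16/289.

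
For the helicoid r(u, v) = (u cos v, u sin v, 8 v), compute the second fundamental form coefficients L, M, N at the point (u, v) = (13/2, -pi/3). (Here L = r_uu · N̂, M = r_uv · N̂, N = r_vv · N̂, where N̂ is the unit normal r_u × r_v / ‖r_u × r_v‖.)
L = 0;  M = -16*sqrt(17)/85;  N = 0

Compute the unit normal N̂(u, v) = (8*sin(v)/sqrt(u^2 + 64), -8*cos(v)/sqrt(u^2 + 64), u/sqrt(u^2 + 64)), and the second partials r_uu, r_uv, r_vv. Take dot products:
  L(u, v) = r_uu · N̂ = 0,
  M(u, v) = r_uv · N̂ = -8/sqrt(u^2 + 64),
  N(u, v) = r_vv · N̂ = 0.
Evaluating at (u, v) = (13/2, -pi/3):
  L = 0, M = -16*sqrt(17)/85, N = 0.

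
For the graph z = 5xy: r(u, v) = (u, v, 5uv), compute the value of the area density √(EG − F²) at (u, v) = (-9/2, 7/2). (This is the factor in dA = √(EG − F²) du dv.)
√(EG − F²)|_{(-9/2, 7/2)} = sqrt(3254)/2

E = 25*v^2 + 1, F = 25*u*v, G = 25*u^2 + 1, so EG − F² = 25*u^2 + 25*v^2 + 1. Taking the positive square root: √(EG − F²) = sqrt(25*u^2 + 25*v^2 + 1). At (u, v) = (-9/2, 7/2): sqrt(3254)/2.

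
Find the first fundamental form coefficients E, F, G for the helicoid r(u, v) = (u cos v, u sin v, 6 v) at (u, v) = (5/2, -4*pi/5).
E = 1;  F = 0;  G = 169/4

Partials: r_u = (cos(v), sin(v), 0), r_v = (-u*sin(v), u*cos(v), 6). As functions of (u, v):
  E = r_u · r_u = 1,
  F = r_u · r_v = 0,
  G = r_v · r_v = u^2 + 36.
Evaluating at (u, v) = (5/2, -4*pi/5): E = 1, F = 0, G = 169/4.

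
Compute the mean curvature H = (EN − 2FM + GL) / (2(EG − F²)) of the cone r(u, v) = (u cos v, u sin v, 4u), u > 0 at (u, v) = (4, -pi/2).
H = sqrt(17)/34

With E = 17, F = 0, G = u^2, L = 0, M = 0, N = 4*sqrt(17)*u^2/(17*Abs(u)), assemble
  H = (EN − 2FM + GL) / (2(EG − F²)) = 2*sqrt(17)/(17*Abs(u)).
At (u, v) = (4, -pi/2): H = sqrt(17)/34.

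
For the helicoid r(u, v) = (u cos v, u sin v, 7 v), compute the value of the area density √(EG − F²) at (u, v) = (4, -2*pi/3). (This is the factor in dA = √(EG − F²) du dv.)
√(EG − F²)|_{(4, -2*pi/3)} = sqrt(65)

E = 1, F = 0, G = u^2 + 49, so EG − F² = u^2 + 49. Taking the positive square root: √(EG − F²) = sqrt(u^2 + 49). At (u, v) = (4, -2*pi/3): sqrt(65).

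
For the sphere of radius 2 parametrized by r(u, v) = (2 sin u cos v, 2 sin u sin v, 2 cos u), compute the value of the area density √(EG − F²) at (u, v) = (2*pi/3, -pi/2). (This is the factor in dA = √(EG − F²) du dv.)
√(EG − F²)|_{(2*pi/3, -pi/2)} = 2*sqrt(3)

E = 4, F = 0, G = 4*sin(u)^2, so EG − F² = 16*sin(u)^2. Taking the positive square root: √(EG − F²) = 4*Abs(sin(u)). At (u, v) = (2*pi/3, -pi/2): 2*sqrt(3).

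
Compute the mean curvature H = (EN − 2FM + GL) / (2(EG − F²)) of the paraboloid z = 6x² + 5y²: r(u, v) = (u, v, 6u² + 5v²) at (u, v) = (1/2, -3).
H = 5591*sqrt(937)/877969

With E = 144*u^2 + 1, F = 120*u*v, G = 100*v^2 + 1, L = 12/sqrt(144*u^2 + 100*v^2 + 1), M = 0, N = 10/sqrt(144*u^2 + 100*v^2 + 1), assemble
  H = (EN − 2FM + GL) / (2(EG − F²)) = (720*u^2 + 600*v^2 + 11)/(144*u^2 + 100*v^2 + 1)^(3/2).
At (u, v) = (1/2, -3): H = 5591*sqrt(937)/877969.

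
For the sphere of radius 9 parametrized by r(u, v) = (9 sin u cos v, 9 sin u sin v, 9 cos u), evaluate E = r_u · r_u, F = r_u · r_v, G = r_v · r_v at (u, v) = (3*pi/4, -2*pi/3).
E = 81;  F = 0;  G = 81/2

Partials: r_u = (9*cos(u)*cos(v), 9*sin(v)*cos(u), -9*sin(u)), r_v = (-9*sin(u)*sin(v), 9*sin(u)*cos(v), 0). As functions of (u, v):
  E = r_u · r_u = 81,
  F = r_u · r_v = 0,
  G = r_v · r_v = 81*sin(u)^2.
Evaluating at (u, v) = (3*pi/4, -2*pi/3): E = 81, F = 0, G = 81/2.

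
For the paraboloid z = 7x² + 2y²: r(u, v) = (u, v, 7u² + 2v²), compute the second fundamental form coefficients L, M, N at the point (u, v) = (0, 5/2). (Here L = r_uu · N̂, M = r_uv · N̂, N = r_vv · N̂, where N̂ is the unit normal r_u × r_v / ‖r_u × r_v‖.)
L = 14*sqrt(101)/101;  M = 0;  N = 4*sqrt(101)/101

Compute the unit normal N̂(u, v) = (-14*u/sqrt(196*u^2 + 16*v^2 + 1), -4*v/sqrt(196*u^2 + 16*v^2 + 1), 1/sqrt(196*u^2 + 16*v^2 + 1)), and the second partials r_uu, r_uv, r_vv. Take dot products:
  L(u, v) = r_uu · N̂ = 14/sqrt(196*u^2 + 16*v^2 + 1),
  M(u, v) = r_uv · N̂ = 0,
  N(u, v) = r_vv · N̂ = 4/sqrt(196*u^2 + 16*v^2 + 1).
Evaluating at (u, v) = (0, 5/2):
  L = 14*sqrt(101)/101, M = 0, N = 4*sqrt(101)/101.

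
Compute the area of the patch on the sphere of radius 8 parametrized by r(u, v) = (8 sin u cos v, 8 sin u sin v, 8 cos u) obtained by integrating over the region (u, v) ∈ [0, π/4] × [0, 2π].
Area = 64*pi*(2 - sqrt(2))

Area = ∫∫ √(EG − F²) du dv with √(EG − F²) = 64*Abs(sin(u)). Integrating over [0, π/4] × [0, 2π] gives 64*pi*(2 - sqrt(2)).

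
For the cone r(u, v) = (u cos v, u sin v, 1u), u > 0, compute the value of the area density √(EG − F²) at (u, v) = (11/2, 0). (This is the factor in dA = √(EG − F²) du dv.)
√(EG − F²)|_{(11/2, 0)} = 11*sqrt(2)/2

E = 2, F = 0, G = u^2, so EG − F² = 2*u^2. Taking the positive square root: √(EG − F²) = sqrt(2)*Abs(u). At (u, v) = (11/2, 0): 11*sqrt(2)/2.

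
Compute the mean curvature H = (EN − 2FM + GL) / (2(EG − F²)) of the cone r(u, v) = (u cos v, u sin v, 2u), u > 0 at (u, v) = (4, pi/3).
H = sqrt(5)/20

With E = 5, F = 0, G = u^2, L = 0, M = 0, N = 2*sqrt(5)*u^2/(5*Abs(u)), assemble
  H = (EN − 2FM + GL) / (2(EG − F²)) = sqrt(5)/(5*Abs(u)).
At (u, v) = (4, pi/3): H = sqrt(5)/20.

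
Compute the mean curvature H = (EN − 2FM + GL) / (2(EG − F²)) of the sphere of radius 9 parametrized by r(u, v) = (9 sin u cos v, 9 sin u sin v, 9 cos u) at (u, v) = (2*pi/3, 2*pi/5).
H = -1/9

With E = 81, F = 0, G = 81*sin(u)^2, L = -9*sin(u)/Abs(sin(u)), M = 0, N = -9*sin(u)^3/Abs(sin(u)), assemble
  H = (EN − 2FM + GL) / (2(EG − F²)) = -sin(u)/(9*Abs(sin(u))).
At (u, v) = (2*pi/3, 2*pi/5): H = -1/9.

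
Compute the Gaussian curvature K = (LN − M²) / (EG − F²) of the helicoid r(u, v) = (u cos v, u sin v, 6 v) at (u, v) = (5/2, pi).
K = -576/28561

Coefficients of the first fundamental form: E = 1, F = 0, G = u^2 + 36.
Coefficients of the second fundamental form: L = 0, M = -6/sqrt(u^2 + 36), N = 0.
Assemble K = (LN − M²)/(EG − F²) = -36/(u^2 + 36)^2. At (u, v) = (5/2, pi): K = -576/28561.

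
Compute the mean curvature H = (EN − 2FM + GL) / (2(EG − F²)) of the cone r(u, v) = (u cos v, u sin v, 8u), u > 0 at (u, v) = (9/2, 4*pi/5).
H = 8*sqrt(65)/585

With E = 65, F = 0, G = u^2, L = 0, M = 0, N = 8*sqrt(65)*u^2/(65*Abs(u)), assemble
  H = (EN − 2FM + GL) / (2(EG − F²)) = 4*sqrt(65)/(65*Abs(u)).
At (u, v) = (9/2, 4*pi/5): H = 8*sqrt(65)/585.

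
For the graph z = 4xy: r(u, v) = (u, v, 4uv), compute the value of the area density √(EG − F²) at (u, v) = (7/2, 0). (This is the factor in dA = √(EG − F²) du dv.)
√(EG − F²)|_{(7/2, 0)} = sqrt(197)

E = 16*v^2 + 1, F = 16*u*v, G = 16*u^2 + 1, so EG − F² = 16*u^2 + 16*v^2 + 1. Taking the positive square root: √(EG − F²) = sqrt(16*u^2 + 16*v^2 + 1). At (u, v) = (7/2, 0): sqrt(197).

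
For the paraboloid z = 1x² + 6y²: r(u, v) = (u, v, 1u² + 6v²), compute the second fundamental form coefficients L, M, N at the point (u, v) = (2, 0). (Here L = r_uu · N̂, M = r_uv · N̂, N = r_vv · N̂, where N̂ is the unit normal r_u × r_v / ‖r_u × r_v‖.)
L = 2*sqrt(17)/17;  M = 0;  N = 12*sqrt(17)/17

Compute the unit normal N̂(u, v) = (-2*u/sqrt(4*u^2 + 144*v^2 + 1), -12*v/sqrt(4*u^2 + 144*v^2 + 1), 1/sqrt(4*u^2 + 144*v^2 + 1)), and the second partials r_uu, r_uv, r_vv. Take dot products:
  L(u, v) = r_uu · N̂ = 2/sqrt(4*u^2 + 144*v^2 + 1),
  M(u, v) = r_uv · N̂ = 0,
  N(u, v) = r_vv · N̂ = 12/sqrt(4*u^2 + 144*v^2 + 1).
Evaluating at (u, v) = (2, 0):
  L = 2*sqrt(17)/17, M = 0, N = 12*sqrt(17)/17.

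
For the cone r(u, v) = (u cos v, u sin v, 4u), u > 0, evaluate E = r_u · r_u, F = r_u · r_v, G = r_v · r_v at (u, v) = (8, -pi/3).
E = 17;  F = 0;  G = 64

Partials: r_u = (cos(v), sin(v), 4), r_v = (-u*sin(v), u*cos(v), 0). As functions of (u, v):
  E = r_u · r_u = 17,
  F = r_u · r_v = 0,
  G = r_v · r_v = u^2.
Evaluating at (u, v) = (8, -pi/3): E = 17, F = 0, G = 64.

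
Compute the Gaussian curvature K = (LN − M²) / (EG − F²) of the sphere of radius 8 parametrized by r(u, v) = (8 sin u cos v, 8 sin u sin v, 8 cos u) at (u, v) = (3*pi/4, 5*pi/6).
K = 1/64

Coefficients of the first fundamental form: E = 64, F = 0, G = 64*sin(u)^2.
Coefficients of the second fundamental form: L = -8*sin(u)/Abs(sin(u)), M = 0, N = -8*sin(u)^3/Abs(sin(u)).
Assemble K = (LN − M²)/(EG − F²) = 1/64. At (u, v) = (3*pi/4, 5*pi/6): K = 1/64.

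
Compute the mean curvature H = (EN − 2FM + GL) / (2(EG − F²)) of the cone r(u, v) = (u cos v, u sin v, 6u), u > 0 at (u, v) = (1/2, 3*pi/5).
H = 6*sqrt(37)/37

With E = 37, F = 0, G = u^2, L = 0, M = 0, N = 6*sqrt(37)*u^2/(37*Abs(u)), assemble
  H = (EN − 2FM + GL) / (2(EG − F²)) = 3*sqrt(37)/(37*Abs(u)).
At (u, v) = (1/2, 3*pi/5): H = 6*sqrt(37)/37.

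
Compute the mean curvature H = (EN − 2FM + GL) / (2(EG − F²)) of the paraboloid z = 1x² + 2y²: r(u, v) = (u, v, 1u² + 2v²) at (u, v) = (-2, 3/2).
H = 71*sqrt(53)/2809

With E = 4*u^2 + 1, F = 8*u*v, G = 16*v^2 + 1, L = 2/sqrt(4*u^2 + 16*v^2 + 1), M = 0, N = 4/sqrt(4*u^2 + 16*v^2 + 1), assemble
  H = (EN − 2FM + GL) / (2(EG − F²)) = (8*u^2 + 16*v^2 + 3)/(4*u^2 + 16*v^2 + 1)^(3/2).
At (u, v) = (-2, 3/2): H = 71*sqrt(53)/2809.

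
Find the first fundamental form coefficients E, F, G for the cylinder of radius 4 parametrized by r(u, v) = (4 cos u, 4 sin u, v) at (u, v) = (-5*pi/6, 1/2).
E = 16;  F = 0;  G = 1

Partials: r_u = (-4*sin(u), 4*cos(u), 0), r_v = (0, 0, 1). As functions of (u, v):
  E = r_u · r_u = 16,
  F = r_u · r_v = 0,
  G = r_v · r_v = 1.
Evaluating at (u, v) = (-5*pi/6, 1/2): E = 16, F = 0, G = 1.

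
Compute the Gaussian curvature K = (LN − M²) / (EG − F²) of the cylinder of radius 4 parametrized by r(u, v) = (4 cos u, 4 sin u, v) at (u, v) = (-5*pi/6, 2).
K = 0

Coefficients of the first fundamental form: E = 16, F = 0, G = 1.
Coefficients of the second fundamental form: L = -4, M = 0, N = 0.
Assemble K = (LN − M²)/(EG − F²) = 0. At (u, v) = (-5*pi/6, 2): K = 0.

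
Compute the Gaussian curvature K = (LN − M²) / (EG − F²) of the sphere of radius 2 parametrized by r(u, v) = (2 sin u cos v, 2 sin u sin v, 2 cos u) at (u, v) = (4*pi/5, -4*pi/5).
K = 1/4

Coefficients of the first fundamental form: E = 4, F = 0, G = 4*sin(u)^2.
Coefficients of the second fundamental form: L = -2*sin(u)/Abs(sin(u)), M = 0, N = -2*sin(u)^3/Abs(sin(u)).
Assemble K = (LN − M²)/(EG − F²) = 1/4. At (u, v) = (4*pi/5, -4*pi/5): K = 1/4.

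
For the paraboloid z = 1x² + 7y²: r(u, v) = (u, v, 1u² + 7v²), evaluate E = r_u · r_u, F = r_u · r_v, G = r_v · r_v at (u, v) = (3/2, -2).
E = 10;  F = -84;  G = 785

Partials: r_u = (1, 0, 2*u), r_v = (0, 1, 14*v). As functions of (u, v):
  E = r_u · r_u = 4*u^2 + 1,
  F = r_u · r_v = 28*u*v,
  G = r_v · r_v = 196*v^2 + 1.
Evaluating at (u, v) = (3/2, -2): E = 10, F = -84, G = 785.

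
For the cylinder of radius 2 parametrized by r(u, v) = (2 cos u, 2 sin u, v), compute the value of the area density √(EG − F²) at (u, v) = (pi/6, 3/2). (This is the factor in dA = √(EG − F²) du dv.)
√(EG − F²)|_{(pi/6, 3/2)} = 2

E = 4, F = 0, G = 1, so EG − F² = 4. Taking the positive square root: √(EG − F²) = 2. At (u, v) = (pi/6, 3/2): 2.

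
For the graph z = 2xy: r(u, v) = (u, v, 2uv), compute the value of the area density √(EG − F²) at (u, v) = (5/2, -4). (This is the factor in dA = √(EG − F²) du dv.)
√(EG − F²)|_{(5/2, -4)} = 3*sqrt(10)

E = 4*v^2 + 1, F = 4*u*v, G = 4*u^2 + 1, so EG − F² = 4*u^2 + 4*v^2 + 1. Taking the positive square root: √(EG − F²) = sqrt(4*u^2 + 4*v^2 + 1). At (u, v) = (5/2, -4): 3*sqrt(10).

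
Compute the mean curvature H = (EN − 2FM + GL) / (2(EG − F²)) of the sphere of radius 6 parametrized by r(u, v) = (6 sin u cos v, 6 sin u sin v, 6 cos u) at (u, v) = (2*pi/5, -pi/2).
H = -1/6

With E = 36, F = 0, G = 36*sin(u)^2, L = -6*sin(u)/Abs(sin(u)), M = 0, N = -6*sin(u)^3/Abs(sin(u)), assemble
  H = (EN − 2FM + GL) / (2(EG − F²)) = -sin(u)/(6*Abs(sin(u))).
At (u, v) = (2*pi/5, -pi/2): H = -1/6.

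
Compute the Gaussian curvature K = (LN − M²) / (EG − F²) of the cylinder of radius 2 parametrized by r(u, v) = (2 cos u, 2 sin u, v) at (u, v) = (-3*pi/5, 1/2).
K = 0

Coefficients of the first fundamental form: E = 4, F = 0, G = 1.
Coefficients of the second fundamental form: L = -2, M = 0, N = 0.
Assemble K = (LN − M²)/(EG − F²) = 0. At (u, v) = (-3*pi/5, 1/2): K = 0.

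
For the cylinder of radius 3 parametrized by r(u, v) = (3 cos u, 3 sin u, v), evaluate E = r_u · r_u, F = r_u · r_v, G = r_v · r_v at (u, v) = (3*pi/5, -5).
E = 9;  F = 0;  G = 1

Partials: r_u = (-3*sin(u), 3*cos(u), 0), r_v = (0, 0, 1). As functions of (u, v):
  E = r_u · r_u = 9,
  F = r_u · r_v = 0,
  G = r_v · r_v = 1.
Evaluating at (u, v) = (3*pi/5, -5): E = 9, F = 0, G = 1.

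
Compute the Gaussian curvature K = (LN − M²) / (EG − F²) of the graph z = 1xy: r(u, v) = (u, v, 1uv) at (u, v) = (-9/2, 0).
K = -16/7225

Coefficients of the first fundamental form: E = v^2 + 1, F = u*v, G = u^2 + 1.
Coefficients of the second fundamental form: L = 0, M = 1/sqrt(u^2 + v^2 + 1), N = 0.
Assemble K = (LN − M²)/(EG − F²) = 1/((u^2*v^2 - (u^2 + 1)*(v^2 + 1))*(u^2 + v^2 + 1)). At (u, v) = (-9/2, 0): K = -16/7225.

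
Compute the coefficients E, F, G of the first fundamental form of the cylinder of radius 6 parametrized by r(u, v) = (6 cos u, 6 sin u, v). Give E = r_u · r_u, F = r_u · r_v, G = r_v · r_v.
E = 36;  F = 0;  G = 1

Compute partials: r_u = (-6*sin(u), 6*cos(u), 0), r_v = (0, 0, 1). Then
  E = r_u · r_u = 36,
  F = r_u · r_v = 0,
  G = r_v · r_v = 1.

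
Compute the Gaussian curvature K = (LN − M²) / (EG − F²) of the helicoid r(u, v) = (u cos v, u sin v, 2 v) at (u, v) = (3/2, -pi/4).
K = -64/625

Coefficients of the first fundamental form: E = 1, F = 0, G = u^2 + 4.
Coefficients of the second fundamental form: L = 0, M = -2/sqrt(u^2 + 4), N = 0.
Assemble K = (LN − M²)/(EG − F²) = -4/(u^2 + 4)^2. At (u, v) = (3/2, -pi/4): K = -64/625.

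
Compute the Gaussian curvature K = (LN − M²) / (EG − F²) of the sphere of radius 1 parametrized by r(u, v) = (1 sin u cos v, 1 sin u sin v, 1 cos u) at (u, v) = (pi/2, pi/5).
K = 1

Coefficients of the first fundamental form: E = 1, F = 0, G = sin(u)^2.
Coefficients of the second fundamental form: L = -sin(u)/Abs(sin(u)), M = 0, N = -sin(u)^3/Abs(sin(u)).
Assemble K = (LN − M²)/(EG − F²) = 1. At (u, v) = (pi/2, pi/5): K = 1.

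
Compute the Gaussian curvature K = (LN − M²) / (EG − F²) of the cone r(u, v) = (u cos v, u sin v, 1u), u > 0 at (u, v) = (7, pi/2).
K = 0

Coefficients of the first fundamental form: E = 2, F = 0, G = u^2.
Coefficients of the second fundamental form: L = 0, M = 0, N = sqrt(2)*u^2/(2*Abs(u)).
Assemble K = (LN − M²)/(EG − F²) = 0. At (u, v) = (7, pi/2): K = 0.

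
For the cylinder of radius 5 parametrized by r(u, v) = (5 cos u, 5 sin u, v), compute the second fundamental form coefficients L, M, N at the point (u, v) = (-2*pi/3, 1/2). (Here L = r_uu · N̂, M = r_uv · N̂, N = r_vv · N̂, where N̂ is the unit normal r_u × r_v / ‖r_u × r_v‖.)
L = -5;  M = 0;  N = 0

Compute the unit normal N̂(u, v) = (cos(u), sin(u), 0), and the second partials r_uu, r_uv, r_vv. Take dot products:
  L(u, v) = r_uu · N̂ = -5,
  M(u, v) = r_uv · N̂ = 0,
  N(u, v) = r_vv · N̂ = 0.
Evaluating at (u, v) = (-2*pi/3, 1/2):
  L = -5, M = 0, N = 0.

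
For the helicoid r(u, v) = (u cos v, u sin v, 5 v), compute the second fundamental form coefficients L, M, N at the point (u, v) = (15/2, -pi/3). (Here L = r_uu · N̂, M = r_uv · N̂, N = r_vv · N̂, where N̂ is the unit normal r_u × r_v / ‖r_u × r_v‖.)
L = 0;  M = -2*sqrt(13)/13;  N = 0

Compute the unit normal N̂(u, v) = (5*sin(v)/sqrt(u^2 + 25), -5*cos(v)/sqrt(u^2 + 25), u/sqrt(u^2 + 25)), and the second partials r_uu, r_uv, r_vv. Take dot products:
  L(u, v) = r_uu · N̂ = 0,
  M(u, v) = r_uv · N̂ = -5/sqrt(u^2 + 25),
  N(u, v) = r_vv · N̂ = 0.
Evaluating at (u, v) = (15/2, -pi/3):
  L = 0, M = -2*sqrt(13)/13, N = 0.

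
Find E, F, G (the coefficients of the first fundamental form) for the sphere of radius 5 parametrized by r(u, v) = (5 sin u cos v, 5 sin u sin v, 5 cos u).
E = 25;  F = 0;  G = 25*sin(u)^2

Compute partials: r_u = (5*cos(u)*cos(v), 5*sin(v)*cos(u), -5*sin(u)), r_v = (-5*sin(u)*sin(v), 5*sin(u)*cos(v), 0). Then
  E = r_u · r_u = 25,
  F = r_u · r_v = 0,
  G = r_v · r_v = 25*sin(u)^2.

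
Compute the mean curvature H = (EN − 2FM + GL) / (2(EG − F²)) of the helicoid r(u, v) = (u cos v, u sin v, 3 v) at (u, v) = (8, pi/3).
H = 0

With E = 1, F = 0, G = u^2 + 9, L = 0, M = -3/sqrt(u^2 + 9), N = 0, assemble
  H = (EN − 2FM + GL) / (2(EG − F²)) = 0.
At (u, v) = (8, pi/3): H = 0.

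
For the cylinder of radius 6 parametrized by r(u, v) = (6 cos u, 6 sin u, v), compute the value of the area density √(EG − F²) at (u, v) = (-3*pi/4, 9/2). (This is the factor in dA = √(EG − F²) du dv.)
√(EG − F²)|_{(-3*pi/4, 9/2)} = 6

E = 36, F = 0, G = 1, so EG − F² = 36. Taking the positive square root: √(EG − F²) = 6. At (u, v) = (-3*pi/4, 9/2): 6.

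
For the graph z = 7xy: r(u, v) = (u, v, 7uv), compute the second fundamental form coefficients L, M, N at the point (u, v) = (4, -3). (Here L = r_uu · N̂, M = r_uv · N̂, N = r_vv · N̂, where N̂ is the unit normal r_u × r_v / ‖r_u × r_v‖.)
L = 0;  M = 7*sqrt(1226)/1226;  N = 0

Compute the unit normal N̂(u, v) = (-7*v/sqrt(49*u^2 + 49*v^2 + 1), -7*u/sqrt(49*u^2 + 49*v^2 + 1), 1/sqrt(49*u^2 + 49*v^2 + 1)), and the second partials r_uu, r_uv, r_vv. Take dot products:
  L(u, v) = r_uu · N̂ = 0,
  M(u, v) = r_uv · N̂ = 7/sqrt(49*u^2 + 49*v^2 + 1),
  N(u, v) = r_vv · N̂ = 0.
Evaluating at (u, v) = (4, -3):
  L = 0, M = 7*sqrt(1226)/1226, N = 0.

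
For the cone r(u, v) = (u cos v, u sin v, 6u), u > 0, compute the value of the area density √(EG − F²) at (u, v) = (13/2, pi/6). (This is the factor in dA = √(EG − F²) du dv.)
√(EG − F²)|_{(13/2, pi/6)} = 13*sqrt(37)/2

E = 37, F = 0, G = u^2, so EG − F² = 37*u^2. Taking the positive square root: √(EG − F²) = sqrt(37)*Abs(u). At (u, v) = (13/2, pi/6): 13*sqrt(37)/2.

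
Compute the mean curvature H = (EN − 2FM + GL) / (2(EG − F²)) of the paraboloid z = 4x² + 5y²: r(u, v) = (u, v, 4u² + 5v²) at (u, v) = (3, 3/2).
H = 3789*sqrt(802)/643204

With E = 64*u^2 + 1, F = 80*u*v, G = 100*v^2 + 1, L = 8/sqrt(64*u^2 + 100*v^2 + 1), M = 0, N = 10/sqrt(64*u^2 + 100*v^2 + 1), assemble
  H = (EN − 2FM + GL) / (2(EG − F²)) = (320*u^2 + 400*v^2 + 9)/(64*u^2 + 100*v^2 + 1)^(3/2).
At (u, v) = (3, 3/2): H = 3789*sqrt(802)/643204.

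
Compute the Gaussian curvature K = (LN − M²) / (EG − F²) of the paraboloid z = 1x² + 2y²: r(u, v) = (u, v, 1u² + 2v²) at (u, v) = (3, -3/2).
K = 8/5329

Coefficients of the first fundamental form: E = 4*u^2 + 1, F = 8*u*v, G = 16*v^2 + 1.
Coefficients of the second fundamental form: L = 2/sqrt(4*u^2 + 16*v^2 + 1), M = 0, N = 4/sqrt(4*u^2 + 16*v^2 + 1).
Assemble K = (LN − M²)/(EG − F²) = 8/(16*u^4 + 128*u^2*v^2 + 8*u^2 + 256*v^4 + 32*v^2 + 1). At (u, v) = (3, -3/2): K = 8/5329.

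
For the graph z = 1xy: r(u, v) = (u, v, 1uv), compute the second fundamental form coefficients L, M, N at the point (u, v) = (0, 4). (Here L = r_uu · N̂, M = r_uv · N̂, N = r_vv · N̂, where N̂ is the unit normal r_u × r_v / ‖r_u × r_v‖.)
L = 0;  M = sqrt(17)/17;  N = 0

Compute the unit normal N̂(u, v) = (-v/sqrt(u^2 + v^2 + 1), -u/sqrt(u^2 + v^2 + 1), 1/sqrt(u^2 + v^2 + 1)), and the second partials r_uu, r_uv, r_vv. Take dot products:
  L(u, v) = r_uu · N̂ = 0,
  M(u, v) = r_uv · N̂ = 1/sqrt(u^2 + v^2 + 1),
  N(u, v) = r_vv · N̂ = 0.
Evaluating at (u, v) = (0, 4):
  L = 0, M = sqrt(17)/17, N = 0.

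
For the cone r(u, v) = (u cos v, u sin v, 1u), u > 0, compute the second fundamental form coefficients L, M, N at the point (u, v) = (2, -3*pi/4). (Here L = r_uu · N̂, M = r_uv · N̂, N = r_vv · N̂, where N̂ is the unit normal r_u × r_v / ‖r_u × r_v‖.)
L = 0;  M = 0;  N = sqrt(2)

Compute the unit normal N̂(u, v) = (-sqrt(2)*u*cos(v)/(2*Abs(u)), -sqrt(2)*u*sin(v)/(2*Abs(u)), sqrt(2)*u/(2*Abs(u))), and the second partials r_uu, r_uv, r_vv. Take dot products:
  L(u, v) = r_uu · N̂ = 0,
  M(u, v) = r_uv · N̂ = 0,
  N(u, v) = r_vv · N̂ = sqrt(2)*u^2/(2*Abs(u)).
Evaluating at (u, v) = (2, -3*pi/4):
  L = 0, M = 0, N = sqrt(2).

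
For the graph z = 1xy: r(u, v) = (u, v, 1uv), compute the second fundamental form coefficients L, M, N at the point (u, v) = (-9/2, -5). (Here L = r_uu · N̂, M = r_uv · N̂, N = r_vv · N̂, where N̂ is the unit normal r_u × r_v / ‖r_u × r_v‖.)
L = 0;  M = 2*sqrt(185)/185;  N = 0

Compute the unit normal N̂(u, v) = (-v/sqrt(u^2 + v^2 + 1), -u/sqrt(u^2 + v^2 + 1), 1/sqrt(u^2 + v^2 + 1)), and the second partials r_uu, r_uv, r_vv. Take dot products:
  L(u, v) = r_uu · N̂ = 0,
  M(u, v) = r_uv · N̂ = 1/sqrt(u^2 + v^2 + 1),
  N(u, v) = r_vv · N̂ = 0.
Evaluating at (u, v) = (-9/2, -5):
  L = 0, M = 2*sqrt(185)/185, N = 0.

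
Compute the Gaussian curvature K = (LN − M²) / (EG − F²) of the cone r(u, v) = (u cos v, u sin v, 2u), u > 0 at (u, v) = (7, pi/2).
K = 0

Coefficients of the first fundamental form: E = 5, F = 0, G = u^2.
Coefficients of the second fundamental form: L = 0, M = 0, N = 2*sqrt(5)*u^2/(5*Abs(u)).
Assemble K = (LN − M²)/(EG − F²) = 0. At (u, v) = (7, pi/2): K = 0.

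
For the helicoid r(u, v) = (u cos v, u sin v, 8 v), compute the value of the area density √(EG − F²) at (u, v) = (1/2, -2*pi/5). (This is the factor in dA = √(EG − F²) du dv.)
√(EG − F²)|_{(1/2, -2*pi/5)} = sqrt(257)/2

E = 1, F = 0, G = u^2 + 64, so EG − F² = u^2 + 64. Taking the positive square root: √(EG − F²) = sqrt(u^2 + 64). At (u, v) = (1/2, -2*pi/5): sqrt(257)/2.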